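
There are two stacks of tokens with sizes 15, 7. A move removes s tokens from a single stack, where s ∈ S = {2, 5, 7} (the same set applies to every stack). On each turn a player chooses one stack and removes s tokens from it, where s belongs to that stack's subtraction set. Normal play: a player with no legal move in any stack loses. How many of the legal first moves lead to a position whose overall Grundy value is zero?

1

All stacks use S = {2, 5, 7}:
n :  0  1  2  3  4  5  6  7  8  9 10 11 12 13 14 15
G :  0  0  1  1  0  2  1  3  2  2  0  3  1  0  0  1
Stack A: G(15) = 1.
Stack B: G(7) = 3.
Combined Grundy value = 1 ⊕ 3 = 2.
A winning move leaves total XOR = 0, i.e. changes one component's Grundy value g to g ⊕ X where X is the current total.
Stack A: need g' = 1⊕2 = 3. Options: 15−2→G=0, 15−5→G=0, 15−7→G=2. Hits: 0.
Stack B: need g' = 3⊕2 = 1. Options: 7−2→G=2, 7−5→G=1, 7−7→G=0. Hits: 1.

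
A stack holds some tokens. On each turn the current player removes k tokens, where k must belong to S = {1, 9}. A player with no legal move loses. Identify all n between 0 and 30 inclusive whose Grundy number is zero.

0, 2, 4, 6, 8, 10, 12, 14, 16, 18, 20, 22, 24, 26, 28, 30

n :  0  1  2  3  4  5  6  7  8  9 10 11 12 13 14 15 16 17 18 19 20 21 22 23 24 25 26 27 28 29 30
G :  0  1  0  1  0  1  0  1  0  1  0  1  0  1  0  1  0  1  0  1  0  1  0  1  0  1  0  1  0  1  0
P-positions are exactly the n with G(n) = 0.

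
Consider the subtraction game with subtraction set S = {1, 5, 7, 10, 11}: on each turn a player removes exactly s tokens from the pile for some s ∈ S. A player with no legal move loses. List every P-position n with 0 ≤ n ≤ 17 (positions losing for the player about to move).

G(0) = 0
G(1) = mex{0} = 1
G(2) = mex{1} = 0
G(3) = mex{0} = 1
G(4) = mex{1} = 0
G(5) = mex{0,0} = 1
G(6) = mex{1,1} = 0
G(7) = mex{0,0,0} = 1
G(8) = mex{1,1,1} = 0
G(9) = mex{0,0,0} = 1
G(10) = mex{1,1,1,0} = 2
G(11) = mex{2,0,0,1,0} = 3
G(12) = mex{3,1,1,0,1} = 2
G(13) = mex{2,0,0,1,0} = 3
G(14) = mex{3,1,1,0,1} = 2
G(15) = mex{2,2,0,1,0} = 3
G(16) = mex{3,3,1,0,1} = 2
G(17) = mex{2,2,2,1,0} = 3
P-positions are exactly the n with G(n) = 0.

0, 2, 4, 6, 8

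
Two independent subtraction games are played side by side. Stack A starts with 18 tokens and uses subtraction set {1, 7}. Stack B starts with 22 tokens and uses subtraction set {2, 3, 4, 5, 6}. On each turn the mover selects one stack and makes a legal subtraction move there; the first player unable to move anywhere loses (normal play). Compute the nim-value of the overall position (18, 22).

Stack A, S = {1, 7}:
n :  0  1  2  3  4  5  6  7  8  9 10 11 12 13 14 15 16 17 18
G :  0  1  0  1  0  1  0  1  0  1  0  1  0  1  0  1  0  1  0
G_A(18) = 0.
Stack B, S = {2, 3, 4, 5, 6}:
n :  0  1  2  3  4  5  6  7  8  9 10 11 12 13 14 15 16 17 18 19 20 21 22
G :  0  0  1  1  2  2  3  3  0  0  1  1  2  2  3  3  0  0  1  1  2  2  3
G_B(22) = 3.
Combined Grundy value = 0 ⊕ 3 = 3.

3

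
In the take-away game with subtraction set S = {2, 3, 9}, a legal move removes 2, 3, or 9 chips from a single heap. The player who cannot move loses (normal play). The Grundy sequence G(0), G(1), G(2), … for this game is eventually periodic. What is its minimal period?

G(0) = 0
G(1) = mex{} = 0
G(2) = mex{0} = 1
G(3) = mex{0,0} = 1
G(4) = mex{1,0} = 2
G(5) = mex{1,1} = 0
G(6) = mex{2,1} = 0
G(7) = mex{0,2} = 1
G(8) = mex{0,0} = 1
G(9) = mex{1,0,0} = 2
G(10) = mex{1,1,0} = 2
G(11) = mex{2,1,1} = 0
G(12) = mex{2,2,1} = 0
G(13) = mex{0,2,2} = 1
G(14) = mex{0,0,0} = 1
G(15) = mex{1,0,0} = 2
G(16) = mex{1,1,1} = 0
G(17) = mex{2,1,1} = 0
G(18) = mex{0,2,2} = 1
G(19) = mex{0,0,2} = 1
G(20) = mex{1,0,0} = 2
G(21) = mex{1,1,0} = 2
G(22) = mex{2,1,1} = 0
G(23) = mex{2,2,1} = 0
G(n+11) = G(n) holds for n = 0,…,8 (a full window of length max(S) = 9), so the sequence is purely periodic with period 11.

11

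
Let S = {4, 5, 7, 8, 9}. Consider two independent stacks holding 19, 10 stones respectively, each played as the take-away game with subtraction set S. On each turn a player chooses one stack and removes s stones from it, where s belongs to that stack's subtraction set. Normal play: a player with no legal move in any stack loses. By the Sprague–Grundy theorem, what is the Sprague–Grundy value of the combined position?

3

All stacks use S = {4, 5, 7, 8, 9}:
n :  0  1  2  3  4  5  6  7  8  9 10 11 12 13 14 15 16 17 18 19
G :  0  0  0  0  1  1  1  1  2  2  2  2  3  0  0  0  0  1  1  1
Stack A: G(19) = 1.
Stack B: G(10) = 2.
Combined Grundy value = 1 ⊕ 2 = 3.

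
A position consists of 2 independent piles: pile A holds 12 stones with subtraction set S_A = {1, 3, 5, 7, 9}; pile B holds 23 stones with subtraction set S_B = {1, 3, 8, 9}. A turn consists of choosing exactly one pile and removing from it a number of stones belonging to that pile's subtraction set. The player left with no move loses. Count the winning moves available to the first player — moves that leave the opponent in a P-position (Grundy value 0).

Pile A, S = {1, 3, 5, 7, 9}:
n :  0  1  2  3  4  5  6  7  8  9 10 11 12
G :  0  1  0  1  0  1  0  1  0  1  0  1  0
G_A(12) = 0.
Pile B, S = {1, 3, 8, 9}:
n :  0  1  2  3  4  5  6  7  8  9 10 11 12 13 14 15 16 17 18 19 20 21 22 23
G :  0  1  0  1  0  1  0  1  2  3  2  3  2  3  2  3  0  1  0  1  0  1  0  1
G_B(23) = 1.
Combined Grundy value = 0 ⊕ 1 = 1.
A winning move leaves total XOR = 0, i.e. changes one component's Grundy value g to g ⊕ X where X is the current total.
Pile A: need g' = 0⊕1 = 1. Options: 12−1→G=1, 12−3→G=1, 12−5→G=1, 12−7→G=1, 12−9→G=1. Hits: 5.
Pile B: need g' = 1⊕1 = 0. Options: 23−1→G=0, 23−3→G=0, 23−8→G=3, 23−9→G=2. Hits: 2.

7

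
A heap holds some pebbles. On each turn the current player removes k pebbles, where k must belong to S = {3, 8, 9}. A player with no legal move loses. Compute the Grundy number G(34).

G(0) = 0
G(1) = mex{} = 0
G(2) = mex{} = 0
G(3) = mex{0} = 1
G(4) = mex{0} = 1
G(5) = mex{0} = 1
G(6) = mex{1} = 0
G(7) = mex{1} = 0
G(8) = mex{1,0} = 2
G(9) = mex{0,0,0} = 1
G(10) = mex{0,0,0} = 1
G(11) = mex{2,1,0} = 3
G(12) = mex{1,1,1} = 0
G(13) = mex{1,1,1} = 0
G(14) = mex{3,0,1} = 2
G(15) = mex{0,0,0} = 1
G(16) = mex{0,2,0} = 1
G(17) = mex{2,1,2} = 0
G(18) = mex{1,1,1} = 0
G(19) = mex{1,3,1} = 0
G(20) = mex{0,0,3} = 1
G(21) = mex{0,0,0} = 1
G(22) = mex{0,2,0} = 1
G(23) = mex{1,1,2} = 0
G(24) = mex{1,1,1} = 0
G(25) = mex{1,0,1} = 2
G(26) = mex{0,0,0} = 1
G(27) = mex{0,0,0} = 1
G(28) = mex{2,1,0} = 3
G(29) = mex{1,1,1} = 0
G(30) = mex{1,1,1} = 0
G(31) = mex{3,0,1} = 2
G(32) = mex{0,0,0} = 1
G(33) = mex{0,2,0} = 1
G(34) = mex{2,1,2} = 0

0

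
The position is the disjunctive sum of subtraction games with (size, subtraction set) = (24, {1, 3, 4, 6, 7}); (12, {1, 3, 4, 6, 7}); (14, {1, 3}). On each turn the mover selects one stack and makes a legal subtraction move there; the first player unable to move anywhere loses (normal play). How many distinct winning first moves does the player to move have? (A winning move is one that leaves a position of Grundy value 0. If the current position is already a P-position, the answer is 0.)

Stack A, S = {1, 3, 4, 6, 7}:
G(0) = 0
G(1) = mex{0} = 1
G(2) = mex{1} = 0
G(3) = mex{0,0} = 1
G(4) = mex{1,1,0} = 2
G(5) = mex{2,0,1} = 3
G(6) = mex{3,1,0,0} = 2
G(7) = mex{2,2,1,1,0} = 3
G(8) = mex{3,3,2,0,1} = 4
G(9) = mex{4,2,3,1,0} = 5
G(10) = mex{5,3,2,2,1} = 0
G(11) = mex{0,4,3,3,2} = 1
G(12) = mex{1,5,4,2,3} = 0
G(13) = mex{0,0,5,3,2} = 1
G(14) = mex{1,1,0,4,3} = 2
G(15) = mex{2,0,1,5,4} = 3
G(16) = mex{3,1,0,0,5} = 2
G(17) = mex{2,2,1,1,0} = 3
G(18) = mex{3,3,2,0,1} = 4
G(19) = mex{4,2,3,1,0} = 5
G(20) = mex{5,3,2,2,1} = 0
G(21) = mex{0,4,3,3,2} = 1
G(22) = mex{1,5,4,2,3} = 0
G(23) = mex{0,0,5,3,2} = 1
G(24) = mex{1,1,0,4,3} = 2
G_A(24) = 2.
Stack B, S = {1, 3, 4, 6, 7}:
G(0) = 0
G(1) = mex{0} = 1
G(2) = mex{1} = 0
G(3) = mex{0,0} = 1
G(4) = mex{1,1,0} = 2
G(5) = mex{2,0,1} = 3
G(6) = mex{3,1,0,0} = 2
G(7) = mex{2,2,1,1,0} = 3
G(8) = mex{3,3,2,0,1} = 4
G(9) = mex{4,2,3,1,0} = 5
G(10) = mex{5,3,2,2,1} = 0
G(11) = mex{0,4,3,3,2} = 1
G(12) = mex{1,5,4,2,3} = 0
G_B(12) = 0.
Stack C, S = {1, 3}:
n :  0  1  2  3  4  5  6  7  8  9 10 11 12 13 14
G :  0  1  0  1  0  1  0  1  0  1  0  1  0  1  0
G_C(14) = 0.
Combined Grundy value = 2 ⊕ 0 ⊕ 0 = 2.
A winning move leaves total XOR = 0, i.e. changes one component's Grundy value g to g ⊕ X where X is the current total.
Stack A: need g' = 2⊕2 = 0. Options: 24−1→G=1, 24−3→G=1, 24−4→G=0, 24−6→G=4, 24−7→G=3. Hits: 1.
Stack B: need g' = 0⊕2 = 2. Options: 12−1→G=1, 12−3→G=5, 12−4→G=4, 12−6→G=2, 12−7→G=3. Hits: 1.
Stack C: need g' = 0⊕2 = 2. Options: 14−1→G=1, 14−3→G=1. Hits: 0.

2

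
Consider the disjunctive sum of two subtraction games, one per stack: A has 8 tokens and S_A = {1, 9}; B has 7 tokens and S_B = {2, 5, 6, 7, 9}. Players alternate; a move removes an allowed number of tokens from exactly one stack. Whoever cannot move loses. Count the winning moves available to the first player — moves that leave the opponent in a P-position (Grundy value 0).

2

Stack A, S = {1, 9}:
G(0) = 0
G(1) = mex{0} = 1
G(2) = mex{1} = 0
G(3) = mex{0} = 1
G(4) = mex{1} = 0
G(5) = mex{0} = 1
G(6) = mex{1} = 0
G(7) = mex{0} = 1
G(8) = mex{1} = 0
G_A(8) = 0.
Stack B, S = {2, 5, 6, 7, 9}:
n : 0 1 2 3 4 5 6 7
G : 0 0 1 1 0 2 1 3
G_B(7) = 3.
Combined Grundy value = 0 ⊕ 3 = 3.
A winning move leaves total XOR = 0, i.e. changes one component's Grundy value g to g ⊕ X where X is the current total.
Stack A: need g' = 0⊕3 = 3. Options: 8−1→G=1. Hits: 0.
Stack B: need g' = 3⊕3 = 0. Options: 7−2→G=2, 7−5→G=1, 7−6→G=0, 7−7→G=0. Hits: 2.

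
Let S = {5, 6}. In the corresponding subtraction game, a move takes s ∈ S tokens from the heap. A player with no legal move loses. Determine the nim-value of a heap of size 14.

0

G(0) = 0
G(1) = mex{} = 0
G(2) = mex{} = 0
G(3) = mex{} = 0
G(4) = mex{} = 0
G(5) = mex{0} = 1
G(6) = mex{0,0} = 1
G(7) = mex{0,0} = 1
G(8) = mex{0,0} = 1
G(9) = mex{0,0} = 1
G(10) = mex{1,0} = 2
G(11) = mex{1,1} = 0
G(12) = mex{1,1} = 0
G(13) = mex{1,1} = 0
G(14) = mex{1,1} = 0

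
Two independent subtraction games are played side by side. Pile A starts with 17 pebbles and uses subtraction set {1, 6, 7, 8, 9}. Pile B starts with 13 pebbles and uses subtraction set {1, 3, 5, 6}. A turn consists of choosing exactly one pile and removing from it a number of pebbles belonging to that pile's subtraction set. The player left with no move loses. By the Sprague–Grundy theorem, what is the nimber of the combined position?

1

Pile A, S = {1, 6, 7, 8, 9}:
n :  0  1  2  3  4  5  6  7  8  9 10 11 12 13 14 15 16 17
G :  0  1  0  1  0  1  2  3  2  3  2  3  4  5  0  1  0  1
G_A(17) = 1.
Pile B, S = {1, 3, 5, 6}:
G(0) = 0
G(1) = mex{0} = 1
G(2) = mex{1} = 0
G(3) = mex{0,0} = 1
G(4) = mex{1,1} = 0
G(5) = mex{0,0,0} = 1
G(6) = mex{1,1,1,0} = 2
G(7) = mex{2,0,0,1} = 3
G(8) = mex{3,1,1,0} = 2
G(9) = mex{2,2,0,1} = 3
G(10) = mex{3,3,1,0} = 2
G(11) = mex{2,2,2,1} = 0
G(12) = mex{0,3,3,2} = 1
G(13) = mex{1,2,2,3} = 0
G_B(13) = 0.
Combined Grundy value = 1 ⊕ 0 = 1.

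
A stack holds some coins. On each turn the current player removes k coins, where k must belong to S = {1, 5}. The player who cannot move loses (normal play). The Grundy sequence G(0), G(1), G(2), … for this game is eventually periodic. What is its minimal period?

2

n :  0  1  2  3  4  5  6  7  8  9 10 11 12 13 14
G :  0  1  0  1  0  1  0  1  0  1  0  1  0  1  0
G(n+2) = G(n) holds for n = 0,…,4 (a full window of length max(S) = 5), so the sequence is purely periodic with period 2.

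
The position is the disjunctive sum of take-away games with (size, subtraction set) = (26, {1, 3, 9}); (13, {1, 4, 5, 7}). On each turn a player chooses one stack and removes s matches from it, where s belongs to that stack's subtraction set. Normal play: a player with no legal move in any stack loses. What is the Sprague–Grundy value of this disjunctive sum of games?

3

Stack A, S = {1, 3, 9}:
G(0) = 0
G(1) = mex{0} = 1
G(2) = mex{1} = 0
G(3) = mex{0,0} = 1
G(4) = mex{1,1} = 0
G(5) = mex{0,0} = 1
G(6) = mex{1,1} = 0
G(7) = mex{0,0} = 1
G(8) = mex{1,1} = 0
G(9) = mex{0,0,0} = 1
G(10) = mex{1,1,1} = 0
G(11) = mex{0,0,0} = 1
G(12) = mex{1,1,1} = 0
G(13) = mex{0,0,0} = 1
G(14) = mex{1,1,1} = 0
G(15) = mex{0,0,0} = 1
G(16) = mex{1,1,1} = 0
G(17) = mex{0,0,0} = 1
G(18) = mex{1,1,1} = 0
G(19) = mex{0,0,0} = 1
G(20) = mex{1,1,1} = 0
G(21) = mex{0,0,0} = 1
G(22) = mex{1,1,1} = 0
G(23) = mex{0,0,0} = 1
G(24) = mex{1,1,1} = 0
G(25) = mex{0,0,0} = 1
G(26) = mex{1,1,1} = 0
G_A(26) = 0.
Stack B, S = {1, 4, 5, 7}:
n :  0  1  2  3  4  5  6  7  8  9 10 11 12 13
G :  0  1  0  1  2  3  2  3  0  1  0  1  2  3
G_B(13) = 3.
Combined Grundy value = 0 ⊕ 3 = 3.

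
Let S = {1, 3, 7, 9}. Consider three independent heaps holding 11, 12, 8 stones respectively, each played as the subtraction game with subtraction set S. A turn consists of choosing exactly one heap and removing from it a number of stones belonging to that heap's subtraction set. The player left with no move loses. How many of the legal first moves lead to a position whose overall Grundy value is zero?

11

All heaps use S = {1, 3, 7, 9}:
n :  0  1  2  3  4  5  6  7  8  9 10 11 12
G :  0  1  0  1  0  1  0  1  0  1  0  1  0
Heap A: G(11) = 1.
Heap B: G(12) = 0.
Heap C: G(8) = 0.
Combined Grundy value = 1 ⊕ 0 ⊕ 0 = 1.
A winning move leaves total XOR = 0, i.e. changes one component's Grundy value g to g ⊕ X where X is the current total.
Heap A: need g' = 1⊕1 = 0. Options: 11−1→G=0, 11−3→G=0, 11−7→G=0, 11−9→G=0. Hits: 4.
Heap B: need g' = 0⊕1 = 1. Options: 12−1→G=1, 12−3→G=1, 12−7→G=1, 12−9→G=1. Hits: 4.
Heap C: need g' = 0⊕1 = 1. Options: 8−1→G=1, 8−3→G=1, 8−7→G=1. Hits: 3.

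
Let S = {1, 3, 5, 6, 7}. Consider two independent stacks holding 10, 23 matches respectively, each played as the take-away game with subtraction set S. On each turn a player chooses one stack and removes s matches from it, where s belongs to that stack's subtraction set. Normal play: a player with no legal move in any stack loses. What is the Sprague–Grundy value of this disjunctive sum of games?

1

All stacks use S = {1, 3, 5, 6, 7}:
G(0) = 0
G(1) = mex{0} = 1
G(2) = mex{1} = 0
G(3) = mex{0,0} = 1
G(4) = mex{1,1} = 0
G(5) = mex{0,0,0} = 1
G(6) = mex{1,1,1,0} = 2
G(7) = mex{2,0,0,1,0} = 3
G(8) = mex{3,1,1,0,1} = 2
G(9) = mex{2,2,0,1,0} = 3
G(10) = mex{3,3,1,0,1} = 2
G(11) = mex{2,2,2,1,0} = 3
G(12) = mex{3,3,3,2,1} = 0
G(13) = mex{0,2,2,3,2} = 1
G(14) = mex{1,3,3,2,3} = 0
G(15) = mex{0,0,2,3,2} = 1
G(16) = mex{1,1,3,2,3} = 0
G(17) = mex{0,0,0,3,2} = 1
G(18) = mex{1,1,1,0,3} = 2
G(19) = mex{2,0,0,1,0} = 3
G(20) = mex{3,1,1,0,1} = 2
G(21) = mex{2,2,0,1,0} = 3
G(22) = mex{3,3,1,0,1} = 2
G(23) = mex{2,2,2,1,0} = 3
Stack A: G(10) = 2.
Stack B: G(23) = 3.
Combined Grundy value = 2 ⊕ 3 = 1.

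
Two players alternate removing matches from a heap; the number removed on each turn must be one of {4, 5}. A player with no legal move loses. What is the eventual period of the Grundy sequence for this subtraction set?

n :  0  1  2  3  4  5  6  7  8  9 10 11 12 13 14 15 16 17 18 19
G :  0  0  0  0  1  1  1  1  2  0  0  0  0  1  1  1  1  2  0  0
G(n+9) = G(n) holds for n = 0,…,4 (a full window of length max(S) = 5), so the sequence is purely periodic with period 9.

9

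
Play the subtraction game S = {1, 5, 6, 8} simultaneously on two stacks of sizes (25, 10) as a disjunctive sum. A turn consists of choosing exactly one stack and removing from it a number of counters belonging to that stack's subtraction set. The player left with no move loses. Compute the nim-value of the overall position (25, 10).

3

All stacks use S = {1, 5, 6, 8}:
G(0) = 0
G(1) = mex{0} = 1
G(2) = mex{1} = 0
G(3) = mex{0} = 1
G(4) = mex{1} = 0
G(5) = mex{0,0} = 1
G(6) = mex{1,1,0} = 2
G(7) = mex{2,0,1} = 3
G(8) = mex{3,1,0,0} = 2
G(9) = mex{2,0,1,1} = 3
G(10) = mex{3,1,0,0} = 2
G(11) = mex{2,2,1,1} = 0
G(12) = mex{0,3,2,0} = 1
G(13) = mex{1,2,3,1} = 0
G(14) = mex{0,3,2,2} = 1
G(15) = mex{1,2,3,3} = 0
G(16) = mex{0,0,2,2} = 1
G(17) = mex{1,1,0,3} = 2
G(18) = mex{2,0,1,2} = 3
G(19) = mex{3,1,0,0} = 2
G(20) = mex{2,0,1,1} = 3
G(21) = mex{3,1,0,0} = 2
G(22) = mex{2,2,1,1} = 0
G(23) = mex{0,3,2,0} = 1
G(24) = mex{1,2,3,1} = 0
G(25) = mex{0,3,2,2} = 1
Stack A: G(25) = 1.
Stack B: G(10) = 2.
Combined Grundy value = 1 ⊕ 2 = 3.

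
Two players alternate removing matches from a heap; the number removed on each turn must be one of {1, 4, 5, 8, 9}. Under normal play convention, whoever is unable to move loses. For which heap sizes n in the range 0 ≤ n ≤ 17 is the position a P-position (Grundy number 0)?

0, 2, 12, 14

n :  0  1  2  3  4  5  6  7  8  9 10 11 12 13 14 15 16 17
G :  0  1  0  1  2  3  2  3  4  5  4  5  0  1  0  1  2  3
P-positions are exactly the n with G(n) = 0.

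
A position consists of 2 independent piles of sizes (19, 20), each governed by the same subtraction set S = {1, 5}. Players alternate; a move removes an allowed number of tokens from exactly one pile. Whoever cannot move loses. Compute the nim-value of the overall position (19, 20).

All piles use S = {1, 5}:
G(0) = 0
G(1) = mex{0} = 1
G(2) = mex{1} = 0
G(3) = mex{0} = 1
G(4) = mex{1} = 0
G(5) = mex{0,0} = 1
G(6) = mex{1,1} = 0
G(7) = mex{0,0} = 1
G(8) = mex{1,1} = 0
G(9) = mex{0,0} = 1
G(10) = mex{1,1} = 0
G(11) = mex{0,0} = 1
G(12) = mex{1,1} = 0
G(13) = mex{0,0} = 1
G(14) = mex{1,1} = 0
G(15) = mex{0,0} = 1
G(16) = mex{1,1} = 0
G(17) = mex{0,0} = 1
G(18) = mex{1,1} = 0
G(19) = mex{0,0} = 1
G(20) = mex{1,1} = 0
Pile A: G(19) = 1.
Pile B: G(20) = 0.
Combined Grundy value = 1 ⊕ 0 = 1.

1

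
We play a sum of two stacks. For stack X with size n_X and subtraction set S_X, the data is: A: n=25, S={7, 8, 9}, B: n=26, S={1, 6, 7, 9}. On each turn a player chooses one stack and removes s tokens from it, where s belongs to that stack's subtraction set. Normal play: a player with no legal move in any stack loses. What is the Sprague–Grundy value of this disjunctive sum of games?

1

Stack A, S = {7, 8, 9}:
G(0) = 0
G(1) = mex{} = 0
G(2) = mex{} = 0
G(3) = mex{} = 0
G(4) = mex{} = 0
G(5) = mex{} = 0
G(6) = mex{} = 0
G(7) = mex{0} = 1
G(8) = mex{0,0} = 1
G(9) = mex{0,0,0} = 1
G(10) = mex{0,0,0} = 1
G(11) = mex{0,0,0} = 1
G(12) = mex{0,0,0} = 1
G(13) = mex{0,0,0} = 1
G(14) = mex{1,0,0} = 2
G(15) = mex{1,1,0} = 2
G(16) = mex{1,1,1} = 0
G(17) = mex{1,1,1} = 0
G(18) = mex{1,1,1} = 0
G(19) = mex{1,1,1} = 0
G(20) = mex{1,1,1} = 0
G(21) = mex{2,1,1} = 0
G(22) = mex{2,2,1} = 0
G(23) = mex{0,2,2} = 1
G(24) = mex{0,0,2} = 1
G(25) = mex{0,0,0} = 1
G_A(25) = 1.
Stack B, S = {1, 6, 7, 9}:
n :  0  1  2  3  4  5  6  7  8  9 10 11 12 13 14 15 16 17 18 19 20 21 22 23 24 25 26
G :  0  1  0  1  0  1  2  3  2  3  2  3  0  1  0  1  0  1  2  3  2  3  2  3  0  1  0
G_B(26) = 0.
Combined Grundy value = 1 ⊕ 0 = 1.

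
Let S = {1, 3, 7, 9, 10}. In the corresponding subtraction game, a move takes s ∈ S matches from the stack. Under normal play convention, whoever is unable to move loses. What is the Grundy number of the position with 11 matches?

G(0) = 0
G(1) = mex{0} = 1
G(2) = mex{1} = 0
G(3) = mex{0,0} = 1
G(4) = mex{1,1} = 0
G(5) = mex{0,0} = 1
G(6) = mex{1,1} = 0
G(7) = mex{0,0,0} = 1
G(8) = mex{1,1,1} = 0
G(9) = mex{0,0,0,0} = 1
G(10) = mex{1,1,1,1,0} = 2
G(11) = mex{2,0,0,0,1} = 3

3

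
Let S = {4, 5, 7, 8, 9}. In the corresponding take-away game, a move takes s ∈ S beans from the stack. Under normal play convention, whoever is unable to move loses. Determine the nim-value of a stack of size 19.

1

n :  0  1  2  3  4  5  6  7  8  9 10 11 12 13 14 15 16 17 18 19
G :  0  0  0  0  1  1  1  1  2  2  2  2  3  0  0  0  0  1  1  1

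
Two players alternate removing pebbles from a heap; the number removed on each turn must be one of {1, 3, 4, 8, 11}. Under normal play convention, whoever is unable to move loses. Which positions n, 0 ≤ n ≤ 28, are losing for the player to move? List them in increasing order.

0, 2, 7, 9, 14, 16, 21, 23, 28

n :  0  1  2  3  4  5  6  7  8  9 10 11 12 13 14 15 16 17 18 19 20 21 22 23 24 25 26 27 28
G :  0  1  0  1  2  3  2  0  1  0  1  2  3  2  0  1  0  1  2  3  2  0  1  0  1  2  3  2  0
P-positions are exactly the n with G(n) = 0.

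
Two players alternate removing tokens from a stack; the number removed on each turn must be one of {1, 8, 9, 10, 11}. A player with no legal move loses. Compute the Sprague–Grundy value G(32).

2

G(0) = 0
G(1) = mex{0} = 1
G(2) = mex{1} = 0
G(3) = mex{0} = 1
G(4) = mex{1} = 0
G(5) = mex{0} = 1
G(6) = mex{1} = 0
G(7) = mex{0} = 1
G(8) = mex{1,0} = 2
G(9) = mex{2,1,0} = 3
G(10) = mex{3,0,1,0} = 2
G(11) = mex{2,1,0,1,0} = 3
G(12) = mex{3,0,1,0,1} = 2
G(13) = mex{2,1,0,1,0} = 3
G(14) = mex{3,0,1,0,1} = 2
G(15) = mex{2,1,0,1,0} = 3
G(16) = mex{3,2,1,0,1} = 4
G(17) = mex{4,3,2,1,0} = 5
G(18) = mex{5,2,3,2,1} = 0
G(19) = mex{0,3,2,3,2} = 1
G(20) = mex{1,2,3,2,3} = 0
G(21) = mex{0,3,2,3,2} = 1
G(22) = mex{1,2,3,2,3} = 0
G(23) = mex{0,3,2,3,2} = 1
G(24) = mex{1,4,3,2,3} = 0
G(25) = mex{0,5,4,3,2} = 1
G(26) = mex{1,0,5,4,3} = 2
G(27) = mex{2,1,0,5,4} = 3
G(28) = mex{3,0,1,0,5} = 2
G(29) = mex{2,1,0,1,0} = 3
G(30) = mex{3,0,1,0,1} = 2
G(31) = mex{2,1,0,1,0} = 3
G(32) = mex{3,0,1,0,1} = 2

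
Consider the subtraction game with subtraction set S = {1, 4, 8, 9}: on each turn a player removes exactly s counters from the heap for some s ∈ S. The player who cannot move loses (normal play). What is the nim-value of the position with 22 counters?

G(0) = 0
G(1) = mex{0} = 1
G(2) = mex{1} = 0
G(3) = mex{0} = 1
G(4) = mex{1,0} = 2
G(5) = mex{2,1} = 0
G(6) = mex{0,0} = 1
G(7) = mex{1,1} = 0
G(8) = mex{0,2,0} = 1
G(9) = mex{1,0,1,0} = 2
G(10) = mex{2,1,0,1} = 3
G(11) = mex{3,0,1,0} = 2
G(12) = mex{2,1,2,1} = 0
G(13) = mex{0,2,0,2} = 1
G(14) = mex{1,3,1,0} = 2
G(15) = mex{2,2,0,1} = 3
G(16) = mex{3,0,1,0} = 2
G(17) = mex{2,1,2,1} = 0
G(18) = mex{0,2,3,2} = 1
G(19) = mex{1,3,2,3} = 0
G(20) = mex{0,2,0,2} = 1
G(21) = mex{1,0,1,0} = 2
G(22) = mex{2,1,2,1} = 0

0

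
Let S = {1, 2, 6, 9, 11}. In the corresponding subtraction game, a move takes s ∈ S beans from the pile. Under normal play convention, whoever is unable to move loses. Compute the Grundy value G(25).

G(0) = 0
G(1) = mex{0} = 1
G(2) = mex{1,0} = 2
G(3) = mex{2,1} = 0
G(4) = mex{0,2} = 1
G(5) = mex{1,0} = 2
G(6) = mex{2,1,0} = 3
G(7) = mex{3,2,1} = 0
G(8) = mex{0,3,2} = 1
G(9) = mex{1,0,0,0} = 2
G(10) = mex{2,1,1,1} = 0
G(11) = mex{0,2,2,2,0} = 1
G(12) = mex{1,0,3,0,1} = 2
G(13) = mex{2,1,0,1,2} = 3
G(14) = mex{3,2,1,2,0} = 4
G(15) = mex{4,3,2,3,1} = 0
G(16) = mex{0,4,0,0,2} = 1
G(17) = mex{1,0,1,1,3} = 2
G(18) = mex{2,1,2,2,0} = 3
G(19) = mex{3,2,3,0,1} = 4
G(20) = mex{4,3,4,1,2} = 0
G(21) = mex{0,4,0,2,0} = 1
G(22) = mex{1,0,1,3,1} = 2
G(23) = mex{2,1,2,4,2} = 0
G(24) = mex{0,2,3,0,3} = 1
G(25) = mex{1,0,4,1,4} = 2

2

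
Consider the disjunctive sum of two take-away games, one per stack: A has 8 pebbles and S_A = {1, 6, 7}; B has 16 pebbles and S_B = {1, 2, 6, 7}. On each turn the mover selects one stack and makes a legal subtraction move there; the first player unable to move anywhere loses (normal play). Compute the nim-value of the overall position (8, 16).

Stack A, S = {1, 6, 7}:
n : 0 1 2 3 4 5 6 7 8
G : 0 1 0 1 0 1 2 3 2
G_A(8) = 2.
Stack B, S = {1, 2, 6, 7}:
n :  0  1  2  3  4  5  6  7  8  9 10 11 12 13 14 15 16
G :  0  1  2  0  1  2  3  4  0  1  2  0  1  2  3  4  0
G_B(16) = 0.
Combined Grundy value = 2 ⊕ 0 = 2.

2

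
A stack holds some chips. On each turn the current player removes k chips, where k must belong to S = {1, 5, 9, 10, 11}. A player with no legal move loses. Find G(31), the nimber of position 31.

3

n :  0  1  2  3  4  5  6  7  8  9 10 11 12 13 14 15 16 17 18 19 20 21 22 23 24 25 26 27 28 29 30 31
G :  0  1  0  1  0  1  0  1  0  1  2  3  2  3  2  3  2  3  2  3  0  1  0  1  0  1  0  1  0  1  2  3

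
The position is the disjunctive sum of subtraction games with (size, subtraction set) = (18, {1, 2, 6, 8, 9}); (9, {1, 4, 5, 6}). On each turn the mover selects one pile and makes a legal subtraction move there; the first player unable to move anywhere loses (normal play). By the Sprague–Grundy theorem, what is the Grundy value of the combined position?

Pile A, S = {1, 2, 6, 8, 9}:
G(0) = 0
G(1) = mex{0} = 1
G(2) = mex{1,0} = 2
G(3) = mex{2,1} = 0
G(4) = mex{0,2} = 1
G(5) = mex{1,0} = 2
G(6) = mex{2,1,0} = 3
G(7) = mex{3,2,1} = 0
G(8) = mex{0,3,2,0} = 1
G(9) = mex{1,0,0,1,0} = 2
G(10) = mex{2,1,1,2,1} = 0
G(11) = mex{0,2,2,0,2} = 1
G(12) = mex{1,0,3,1,0} = 2
G(13) = mex{2,1,0,2,1} = 3
G(14) = mex{3,2,1,3,2} = 0
G(15) = mex{0,3,2,0,3} = 1
G(16) = mex{1,0,0,1,0} = 2
G(17) = mex{2,1,1,2,1} = 0
G(18) = mex{0,2,2,0,2} = 1
G_A(18) = 1.
Pile B, S = {1, 4, 5, 6}:
n : 0 1 2 3 4 5 6 7 8 9
G : 0 1 0 1 2 3 2 3 4 0
G_B(9) = 0.
Combined Grundy value = 1 ⊕ 0 = 1.

1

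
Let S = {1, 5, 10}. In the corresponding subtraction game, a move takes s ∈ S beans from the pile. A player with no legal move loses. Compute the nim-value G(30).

n :  0  1  2  3  4  5  6  7  8  9 10 11 12 13 14 15 16 17 18 19 20 21 22 23 24 25 26 27 28 29 30
G :  0  1  0  1  0  1  0  1  0  1  2  3  2  3  2  0  1  0  1  0  1  0  1  0  1  2  3  2  3  2  0

0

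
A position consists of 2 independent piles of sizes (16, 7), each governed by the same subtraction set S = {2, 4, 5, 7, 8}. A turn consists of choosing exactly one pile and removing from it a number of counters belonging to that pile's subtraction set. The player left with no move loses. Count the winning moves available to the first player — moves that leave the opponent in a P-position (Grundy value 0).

All piles use S = {2, 4, 5, 7, 8}:
n :  0  1  2  3  4  5  6  7  8  9 10 11 12 13 14 15 16
G :  0  0  1  1  2  2  3  3  4  4  0  0  1  1  2  2  3
Pile A: G(16) = 3.
Pile B: G(7) = 3.
Combined Grundy value = 3 ⊕ 3 = 0.
A winning move leaves total XOR = 0, i.e. changes one component's Grundy value g to g ⊕ X where X is the current total.
Pile A: target g' = 3⊕0 = 3, but every legal move changes the Grundy value (mex property), so 0 moves.
Pile B: target g' = 3⊕0 = 3, but every legal move changes the Grundy value (mex property), so 0 moves.

0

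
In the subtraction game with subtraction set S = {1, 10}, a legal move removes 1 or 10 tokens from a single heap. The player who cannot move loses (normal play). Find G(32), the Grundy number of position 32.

2

n :  0  1  2  3  4  5  6  7  8  9 10 11 12 13 14 15 16 17 18 19 20 21 22 23 24 25 26 27 28 29 30 31 32
G :  0  1  0  1  0  1  0  1  0  1  2  0  1  0  1  0  1  0  1  0  1  2  0  1  0  1  0  1  0  1  0  1  2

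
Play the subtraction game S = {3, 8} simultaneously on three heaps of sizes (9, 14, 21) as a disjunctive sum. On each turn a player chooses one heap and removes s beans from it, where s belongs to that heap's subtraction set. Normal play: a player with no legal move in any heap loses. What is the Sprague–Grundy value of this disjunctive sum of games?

1

All heaps use S = {3, 8}:
G(0) = 0
G(1) = mex{} = 0
G(2) = mex{} = 0
G(3) = mex{0} = 1
G(4) = mex{0} = 1
G(5) = mex{0} = 1
G(6) = mex{1} = 0
G(7) = mex{1} = 0
G(8) = mex{1,0} = 2
G(9) = mex{0,0} = 1
G(10) = mex{0,0} = 1
G(11) = mex{2,1} = 0
G(12) = mex{1,1} = 0
G(13) = mex{1,1} = 0
G(14) = mex{0,0} = 1
G(15) = mex{0,0} = 1
G(16) = mex{0,2} = 1
G(17) = mex{1,1} = 0
G(18) = mex{1,1} = 0
G(19) = mex{1,0} = 2
G(20) = mex{0,0} = 1
G(21) = mex{0,0} = 1
Heap A: G(9) = 1.
Heap B: G(14) = 1.
Heap C: G(21) = 1.
Combined Grundy value = 1 ⊕ 1 ⊕ 1 = 1.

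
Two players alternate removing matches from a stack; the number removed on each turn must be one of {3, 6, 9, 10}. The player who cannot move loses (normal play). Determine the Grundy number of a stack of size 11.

n :  0  1  2  3  4  5  6  7  8  9 10 11
G :  0  0  0  1  1  1  2  2  2  3  3  3

3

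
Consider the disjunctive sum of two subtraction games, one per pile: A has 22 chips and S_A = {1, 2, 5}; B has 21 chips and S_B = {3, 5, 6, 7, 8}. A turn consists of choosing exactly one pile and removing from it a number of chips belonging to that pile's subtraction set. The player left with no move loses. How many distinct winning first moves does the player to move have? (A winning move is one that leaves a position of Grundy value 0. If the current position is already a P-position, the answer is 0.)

Pile A, S = {1, 2, 5}:
n :  0  1  2  3  4  5  6  7  8  9 10 11 12 13 14 15 16 17 18 19 20 21 22
G :  0  1  2  0  1  2  0  1  2  0  1  2  0  1  2  0  1  2  0  1  2  0  1
G_A(22) = 1.
Pile B, S = {3, 5, 6, 7, 8}:
G(0) = 0
G(1) = mex{} = 0
G(2) = mex{} = 0
G(3) = mex{0} = 1
G(4) = mex{0} = 1
G(5) = mex{0,0} = 1
G(6) = mex{1,0,0} = 2
G(7) = mex{1,0,0,0} = 2
G(8) = mex{1,1,0,0,0} = 2
G(9) = mex{2,1,1,0,0} = 3
G(10) = mex{2,1,1,1,0} = 3
G(11) = mex{2,2,1,1,1} = 0
G(12) = mex{3,2,2,1,1} = 0
G(13) = mex{3,2,2,2,1} = 0
G(14) = mex{0,3,2,2,2} = 1
G(15) = mex{0,3,3,2,2} = 1
G(16) = mex{0,0,3,3,2} = 1
G(17) = mex{1,0,0,3,3} = 2
G(18) = mex{1,0,0,0,3} = 2
G(19) = mex{1,1,0,0,0} = 2
G(20) = mex{2,1,1,0,0} = 3
G(21) = mex{2,1,1,1,0} = 3
G_B(21) = 3.
Combined Grundy value = 1 ⊕ 3 = 2.
A winning move leaves total XOR = 0, i.e. changes one component's Grundy value g to g ⊕ X where X is the current total.
Pile A: need g' = 1⊕2 = 3. Options: 22−1→G=0, 22−2→G=2, 22−5→G=2. Hits: 0.
Pile B: need g' = 3⊕2 = 1. Options: 21−3→G=2, 21−5→G=1, 21−6→G=1, 21−7→G=1, 21−8→G=0. Hits: 3.

3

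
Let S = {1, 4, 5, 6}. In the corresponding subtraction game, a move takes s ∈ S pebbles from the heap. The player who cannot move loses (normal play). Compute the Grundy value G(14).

3

G(0) = 0
G(1) = mex{0} = 1
G(2) = mex{1} = 0
G(3) = mex{0} = 1
G(4) = mex{1,0} = 2
G(5) = mex{2,1,0} = 3
G(6) = mex{3,0,1,0} = 2
G(7) = mex{2,1,0,1} = 3
G(8) = mex{3,2,1,0} = 4
G(9) = mex{4,3,2,1} = 0
G(10) = mex{0,2,3,2} = 1
G(11) = mex{1,3,2,3} = 0
G(12) = mex{0,4,3,2} = 1
G(13) = mex{1,0,4,3} = 2
G(14) = mex{2,1,0,4} = 3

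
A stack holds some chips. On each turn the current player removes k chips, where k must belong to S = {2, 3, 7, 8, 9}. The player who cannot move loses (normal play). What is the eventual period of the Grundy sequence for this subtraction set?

16

G(0) = 0
G(1) = mex{} = 0
G(2) = mex{0} = 1
G(3) = mex{0,0} = 1
G(4) = mex{1,0} = 2
G(5) = mex{1,1} = 0
G(6) = mex{2,1} = 0
G(7) = mex{0,2,0} = 1
G(8) = mex{0,0,0,0} = 1
G(9) = mex{1,0,1,0,0} = 2
G(10) = mex{1,1,1,1,0} = 2
G(11) = mex{2,1,2,1,1} = 0
G(12) = mex{2,2,0,2,1} = 3
G(13) = mex{0,2,0,0,2} = 1
G(14) = mex{3,0,1,0,0} = 2
G(15) = mex{1,3,1,1,0} = 2
G(16) = mex{2,1,2,1,1} = 0
G(17) = mex{2,2,2,2,1} = 0
G(18) = mex{0,2,0,2,2} = 1
G(19) = mex{0,0,3,0,2} = 1
G(20) = mex{1,0,1,3,0} = 2
G(21) = mex{1,1,2,1,3} = 0
G(22) = mex{2,1,2,2,1} = 0
G(23) = mex{0,2,0,2,2} = 1
G(24) = mex{0,0,0,0,2} = 1
G(25) = mex{1,0,1,0,0} = 2
G(26) = mex{1,1,1,1,0} = 2
G(27) = mex{2,1,2,1,1} = 0
G(28) = mex{2,2,0,2,1} = 3
G(29) = mex{0,2,0,0,2} = 1
G(30) = mex{3,0,1,0,0} = 2
G(31) = mex{1,3,1,1,0} = 2
G(32) = mex{2,1,2,1,1} = 0
G(33) = mex{2,2,2,2,1} = 0
G(n+16) = G(n) holds for n = 0,…,8 (a full window of length max(S) = 9), so the sequence is purely periodic with period 16.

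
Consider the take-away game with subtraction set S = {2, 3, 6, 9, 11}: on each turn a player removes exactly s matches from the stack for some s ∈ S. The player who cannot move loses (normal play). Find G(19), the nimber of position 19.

1

G(0) = 0
G(1) = mex{} = 0
G(2) = mex{0} = 1
G(3) = mex{0,0} = 1
G(4) = mex{1,0} = 2
G(5) = mex{1,1} = 0
G(6) = mex{2,1,0} = 3
G(7) = mex{0,2,0} = 1
G(8) = mex{3,0,1} = 2
G(9) = mex{1,3,1,0} = 2
G(10) = mex{2,1,2,0} = 3
G(11) = mex{2,2,0,1,0} = 3
G(12) = mex{3,2,3,1,0} = 4
G(13) = mex{3,3,1,2,1} = 0
G(14) = mex{4,3,2,0,1} = 5
G(15) = mex{0,4,2,3,2} = 1
G(16) = mex{5,0,3,1,0} = 2
G(17) = mex{1,5,3,2,3} = 0
G(18) = mex{2,1,4,2,1} = 0
G(19) = mex{0,2,0,3,2} = 1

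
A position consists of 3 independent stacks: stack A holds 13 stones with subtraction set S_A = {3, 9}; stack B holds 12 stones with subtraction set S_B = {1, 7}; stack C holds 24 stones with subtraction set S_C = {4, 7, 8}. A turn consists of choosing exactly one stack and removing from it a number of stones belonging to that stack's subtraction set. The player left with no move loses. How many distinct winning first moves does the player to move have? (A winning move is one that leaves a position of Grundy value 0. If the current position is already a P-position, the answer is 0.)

Stack A, S = {3, 9}:
n :  0  1  2  3  4  5  6  7  8  9 10 11 12 13
G :  0  0  0  1  1  1  0  0  0  1  1  1  0  0
G_A(13) = 0.
Stack B, S = {1, 7}:
G(0) = 0
G(1) = mex{0} = 1
G(2) = mex{1} = 0
G(3) = mex{0} = 1
G(4) = mex{1} = 0
G(5) = mex{0} = 1
G(6) = mex{1} = 0
G(7) = mex{0,0} = 1
G(8) = mex{1,1} = 0
G(9) = mex{0,0} = 1
G(10) = mex{1,1} = 0
G(11) = mex{0,0} = 1
G(12) = mex{1,1} = 0
G_B(12) = 0.
Stack C, S = {4, 7, 8}:
n :  0  1  2  3  4  5  6  7  8  9 10 11 12 13 14 15 16 17 18 19 20 21 22 23 24
G :  0  0  0  0  1  1  1  1  2  2  2  2  0  0  0  0  1  1  1  1  2  2  2  2  0
G_C(24) = 0.
Combined Grundy value = 0 ⊕ 0 ⊕ 0 = 0.
A winning move leaves total XOR = 0, i.e. changes one component's Grundy value g to g ⊕ X where X is the current total.
Stack A: target g' = 0⊕0 = 0, but every legal move changes the Grundy value (mex property), so 0 moves.
Stack B: target g' = 0⊕0 = 0, but every legal move changes the Grundy value (mex property), so 0 moves.
Stack C: target g' = 0⊕0 = 0, but every legal move changes the Grundy value (mex property), so 0 moves.

0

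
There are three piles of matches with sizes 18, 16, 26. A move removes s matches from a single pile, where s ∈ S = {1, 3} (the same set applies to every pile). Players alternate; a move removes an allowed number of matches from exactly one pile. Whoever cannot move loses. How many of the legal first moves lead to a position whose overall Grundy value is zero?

0

All piles use S = {1, 3}:
n :  0  1  2  3  4  5  6  7  8  9 10 11 12 13 14 15 16 17 18 19 20 21 22 23 24 25 26
G :  0  1  0  1  0  1  0  1  0  1  0  1  0  1  0  1  0  1  0  1  0  1  0  1  0  1  0
Pile A: G(18) = 0.
Pile B: G(16) = 0.
Pile C: G(26) = 0.
Combined Grundy value = 0 ⊕ 0 ⊕ 0 = 0.
A winning move leaves total XOR = 0, i.e. changes one component's Grundy value g to g ⊕ X where X is the current total.
Pile A: target g' = 0⊕0 = 0, but every legal move changes the Grundy value (mex property), so 0 moves.
Pile B: target g' = 0⊕0 = 0, but every legal move changes the Grundy value (mex property), so 0 moves.
Pile C: target g' = 0⊕0 = 0, but every legal move changes the Grundy value (mex property), so 0 moves.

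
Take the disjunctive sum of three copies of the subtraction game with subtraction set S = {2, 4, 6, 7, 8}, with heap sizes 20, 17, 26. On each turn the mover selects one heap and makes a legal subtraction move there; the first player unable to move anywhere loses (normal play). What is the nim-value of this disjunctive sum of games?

All heaps use S = {2, 4, 6, 7, 8}:
G(0) = 0
G(1) = mex{} = 0
G(2) = mex{0} = 1
G(3) = mex{0} = 1
G(4) = mex{1,0} = 2
G(5) = mex{1,0} = 2
G(6) = mex{2,1,0} = 3
G(7) = mex{2,1,0,0} = 3
G(8) = mex{3,2,1,0,0} = 4
G(9) = mex{3,2,1,1,0} = 4
G(10) = mex{4,3,2,1,1} = 0
G(11) = mex{4,3,2,2,1} = 0
G(12) = mex{0,4,3,2,2} = 1
G(13) = mex{0,4,3,3,2} = 1
G(14) = mex{1,0,4,3,3} = 2
G(15) = mex{1,0,4,4,3} = 2
G(16) = mex{2,1,0,4,4} = 3
G(17) = mex{2,1,0,0,4} = 3
G(18) = mex{3,2,1,0,0} = 4
G(19) = mex{3,2,1,1,0} = 4
G(20) = mex{4,3,2,1,1} = 0
G(21) = mex{4,3,2,2,1} = 0
G(22) = mex{0,4,3,2,2} = 1
G(23) = mex{0,4,3,3,2} = 1
G(24) = mex{1,0,4,3,3} = 2
G(25) = mex{1,0,4,4,3} = 2
G(26) = mex{2,1,0,4,4} = 3
Heap A: G(20) = 0.
Heap B: G(17) = 3.
Heap C: G(26) = 3.
Combined Grundy value = 0 ⊕ 3 ⊕ 3 = 0.

0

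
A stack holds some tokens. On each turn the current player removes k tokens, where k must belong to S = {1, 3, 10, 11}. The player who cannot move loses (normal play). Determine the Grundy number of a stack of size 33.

n :  0  1  2  3  4  5  6  7  8  9 10 11 12 13 14 15 16 17 18 19 20 21 22 23 24 25 26 27 28 29 30 31 32 33
G :  0  1  0  1  0  1  0  1  0  1  2  3  2  3  2  3  2  3  2  3  0  1  0  1  0  1  0  1  0  1  2  3  2  3

3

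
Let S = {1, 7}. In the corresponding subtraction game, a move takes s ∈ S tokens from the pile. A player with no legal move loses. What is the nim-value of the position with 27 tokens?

1

n :  0  1  2  3  4  5  6  7  8  9 10 11 12 13 14 15 16 17 18 19 20 21 22 23 24 25 26 27
G :  0  1  0  1  0  1  0  1  0  1  0  1  0  1  0  1  0  1  0  1  0  1  0  1  0  1  0  1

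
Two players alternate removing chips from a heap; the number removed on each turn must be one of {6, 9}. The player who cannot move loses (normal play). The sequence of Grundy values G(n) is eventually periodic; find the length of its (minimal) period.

15

G(0) = 0
G(1) = mex{} = 0
G(2) = mex{} = 0
G(3) = mex{} = 0
G(4) = mex{} = 0
G(5) = mex{} = 0
G(6) = mex{0} = 1
G(7) = mex{0} = 1
G(8) = mex{0} = 1
G(9) = mex{0,0} = 1
G(10) = mex{0,0} = 1
G(11) = mex{0,0} = 1
G(12) = mex{1,0} = 2
G(13) = mex{1,0} = 2
G(14) = mex{1,0} = 2
G(15) = mex{1,1} = 0
G(16) = mex{1,1} = 0
G(17) = mex{1,1} = 0
G(18) = mex{2,1} = 0
G(19) = mex{2,1} = 0
G(20) = mex{2,1} = 0
G(21) = mex{0,2} = 1
G(22) = mex{0,2} = 1
G(23) = mex{0,2} = 1
G(24) = mex{0,0} = 1
G(25) = mex{0,0} = 1
G(26) = mex{0,0} = 1
G(27) = mex{1,0} = 2
G(28) = mex{1,0} = 2
G(29) = mex{1,0} = 2
G(30) = mex{1,1} = 0
G(31) = mex{1,1} = 0
G(n+15) = G(n) holds for n = 0,…,8 (a full window of length max(S) = 9), so the sequence is purely periodic with period 15.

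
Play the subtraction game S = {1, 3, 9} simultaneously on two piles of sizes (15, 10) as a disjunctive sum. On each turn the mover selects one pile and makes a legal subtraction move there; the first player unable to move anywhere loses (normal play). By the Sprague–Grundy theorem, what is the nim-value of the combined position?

All piles use S = {1, 3, 9}:
G(0) = 0
G(1) = mex{0} = 1
G(2) = mex{1} = 0
G(3) = mex{0,0} = 1
G(4) = mex{1,1} = 0
G(5) = mex{0,0} = 1
G(6) = mex{1,1} = 0
G(7) = mex{0,0} = 1
G(8) = mex{1,1} = 0
G(9) = mex{0,0,0} = 1
G(10) = mex{1,1,1} = 0
G(11) = mex{0,0,0} = 1
G(12) = mex{1,1,1} = 0
G(13) = mex{0,0,0} = 1
G(14) = mex{1,1,1} = 0
G(15) = mex{0,0,0} = 1
Pile A: G(15) = 1.
Pile B: G(10) = 0.
Combined Grundy value = 1 ⊕ 0 = 1.

1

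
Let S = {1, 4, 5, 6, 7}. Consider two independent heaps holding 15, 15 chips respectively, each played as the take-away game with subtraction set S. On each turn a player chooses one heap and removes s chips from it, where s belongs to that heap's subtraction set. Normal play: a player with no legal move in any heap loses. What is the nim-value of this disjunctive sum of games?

All heaps use S = {1, 4, 5, 6, 7}:
n :  0  1  2  3  4  5  6  7  8  9 10 11 12 13 14 15
G :  0  1  0  1  2  3  2  3  4  5  0  1  0  1  2  3
Heap A: G(15) = 3.
Heap B: G(15) = 3.
Combined Grundy value = 3 ⊕ 3 = 0.

0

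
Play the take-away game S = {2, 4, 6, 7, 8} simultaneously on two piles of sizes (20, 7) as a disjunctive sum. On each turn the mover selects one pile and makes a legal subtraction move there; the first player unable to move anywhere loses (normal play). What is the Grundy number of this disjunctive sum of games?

3

All piles use S = {2, 4, 6, 7, 8}:
G(0) = 0
G(1) = mex{} = 0
G(2) = mex{0} = 1
G(3) = mex{0} = 1
G(4) = mex{1,0} = 2
G(5) = mex{1,0} = 2
G(6) = mex{2,1,0} = 3
G(7) = mex{2,1,0,0} = 3
G(8) = mex{3,2,1,0,0} = 4
G(9) = mex{3,2,1,1,0} = 4
G(10) = mex{4,3,2,1,1} = 0
G(11) = mex{4,3,2,2,1} = 0
G(12) = mex{0,4,3,2,2} = 1
G(13) = mex{0,4,3,3,2} = 1
G(14) = mex{1,0,4,3,3} = 2
G(15) = mex{1,0,4,4,3} = 2
G(16) = mex{2,1,0,4,4} = 3
G(17) = mex{2,1,0,0,4} = 3
G(18) = mex{3,2,1,0,0} = 4
G(19) = mex{3,2,1,1,0} = 4
G(20) = mex{4,3,2,1,1} = 0
Pile A: G(20) = 0.
Pile B: G(7) = 3.
Combined Grundy value = 0 ⊕ 3 = 3.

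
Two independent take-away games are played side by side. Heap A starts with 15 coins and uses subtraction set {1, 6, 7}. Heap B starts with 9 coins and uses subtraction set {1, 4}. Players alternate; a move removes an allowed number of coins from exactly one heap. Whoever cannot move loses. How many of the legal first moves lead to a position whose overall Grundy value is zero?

Heap A, S = {1, 6, 7}:
G(0) = 0
G(1) = mex{0} = 1
G(2) = mex{1} = 0
G(3) = mex{0} = 1
G(4) = mex{1} = 0
G(5) = mex{0} = 1
G(6) = mex{1,0} = 2
G(7) = mex{2,1,0} = 3
G(8) = mex{3,0,1} = 2
G(9) = mex{2,1,0} = 3
G(10) = mex{3,0,1} = 2
G(11) = mex{2,1,0} = 3
G(12) = mex{3,2,1} = 0
G(13) = mex{0,3,2} = 1
G(14) = mex{1,2,3} = 0
G(15) = mex{0,3,2} = 1
G_A(15) = 1.
Heap B, S = {1, 4}:
n : 0 1 2 3 4 5 6 7 8 9
G : 0 1 0 1 2 0 1 0 1 2
G_B(9) = 2.
Combined Grundy value = 1 ⊕ 2 = 3.
A winning move leaves total XOR = 0, i.e. changes one component's Grundy value g to g ⊕ X where X is the current total.
Heap A: need g' = 1⊕3 = 2. Options: 15−1→G=0, 15−6→G=3, 15−7→G=2. Hits: 1.
Heap B: need g' = 2⊕3 = 1. Options: 9−1→G=1, 9−4→G=0. Hits: 1.

2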